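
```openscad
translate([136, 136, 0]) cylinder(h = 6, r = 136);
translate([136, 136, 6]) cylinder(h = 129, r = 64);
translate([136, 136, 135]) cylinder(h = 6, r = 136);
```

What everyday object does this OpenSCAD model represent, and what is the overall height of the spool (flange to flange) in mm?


A spool. The overall height is 141 mm.

Three coaxial cylinders, large–small–large — a spool. Two 6 mm flanges and a 129 mm core give 6 + 129 + 6 = 141 mm.


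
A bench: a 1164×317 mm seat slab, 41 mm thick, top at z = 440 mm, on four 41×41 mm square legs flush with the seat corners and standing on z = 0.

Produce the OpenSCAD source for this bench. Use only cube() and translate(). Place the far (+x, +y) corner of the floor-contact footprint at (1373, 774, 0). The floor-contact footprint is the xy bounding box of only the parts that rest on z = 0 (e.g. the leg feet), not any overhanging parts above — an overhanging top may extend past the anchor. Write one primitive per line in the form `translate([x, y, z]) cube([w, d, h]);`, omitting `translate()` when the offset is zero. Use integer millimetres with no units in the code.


translate([209, 457, 399]) cube([1164, 317, 41]);
translate([209, 457, 0]) cube([41, 41, 399]);
translate([209, 733, 0]) cube([41, 41, 399]);
translate([1332, 457, 0]) cube([41, 41, 399]);
translate([1332, 733, 0]) cube([41, 41, 399]);


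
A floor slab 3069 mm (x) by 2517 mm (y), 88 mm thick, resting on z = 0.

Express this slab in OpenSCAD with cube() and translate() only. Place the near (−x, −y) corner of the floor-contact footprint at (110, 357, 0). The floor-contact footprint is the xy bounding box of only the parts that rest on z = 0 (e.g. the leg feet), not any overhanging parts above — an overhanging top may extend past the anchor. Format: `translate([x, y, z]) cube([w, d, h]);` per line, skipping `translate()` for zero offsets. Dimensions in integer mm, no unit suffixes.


translate([110, 357, 0]) cube([3069, 2517, 88]);


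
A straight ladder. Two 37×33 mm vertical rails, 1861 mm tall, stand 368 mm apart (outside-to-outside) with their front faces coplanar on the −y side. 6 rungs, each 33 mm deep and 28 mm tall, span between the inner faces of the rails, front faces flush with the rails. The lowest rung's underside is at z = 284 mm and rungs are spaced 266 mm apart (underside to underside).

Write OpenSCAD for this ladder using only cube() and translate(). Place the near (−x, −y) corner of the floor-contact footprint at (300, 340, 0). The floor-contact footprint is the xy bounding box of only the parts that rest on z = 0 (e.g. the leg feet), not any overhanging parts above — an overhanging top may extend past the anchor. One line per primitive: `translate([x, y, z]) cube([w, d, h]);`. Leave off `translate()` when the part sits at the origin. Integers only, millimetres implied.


// rung span = 368 - 2*37 = 294
// rung[k] z = 284 + k*266
translate([300, 340, 0]) cube([37, 33, 1861]);
translate([631, 340, 0]) cube([37, 33, 1861]);
translate([337, 340, 284]) cube([294, 33, 28]);
translate([337, 340, 550]) cube([294, 33, 28]);
translate([337, 340, 816]) cube([294, 33, 28]);
translate([337, 340, 1082]) cube([294, 33, 28]);
translate([337, 340, 1348]) cube([294, 33, 28]);
translate([337, 340, 1614]) cube([294, 33, 28]);


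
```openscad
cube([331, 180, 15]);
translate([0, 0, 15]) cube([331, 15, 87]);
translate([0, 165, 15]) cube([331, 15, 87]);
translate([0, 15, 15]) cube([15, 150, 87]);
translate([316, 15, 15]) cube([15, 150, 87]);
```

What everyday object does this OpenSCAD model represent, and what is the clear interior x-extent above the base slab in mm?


An open box. The internal width is 301 mm.

A 331×180 base slab with four walls standing on it — an open box. The base is 331 mm wide and the walls are 15 mm thick, so the internal width is 331 − 2 × 15 = 301 mm.


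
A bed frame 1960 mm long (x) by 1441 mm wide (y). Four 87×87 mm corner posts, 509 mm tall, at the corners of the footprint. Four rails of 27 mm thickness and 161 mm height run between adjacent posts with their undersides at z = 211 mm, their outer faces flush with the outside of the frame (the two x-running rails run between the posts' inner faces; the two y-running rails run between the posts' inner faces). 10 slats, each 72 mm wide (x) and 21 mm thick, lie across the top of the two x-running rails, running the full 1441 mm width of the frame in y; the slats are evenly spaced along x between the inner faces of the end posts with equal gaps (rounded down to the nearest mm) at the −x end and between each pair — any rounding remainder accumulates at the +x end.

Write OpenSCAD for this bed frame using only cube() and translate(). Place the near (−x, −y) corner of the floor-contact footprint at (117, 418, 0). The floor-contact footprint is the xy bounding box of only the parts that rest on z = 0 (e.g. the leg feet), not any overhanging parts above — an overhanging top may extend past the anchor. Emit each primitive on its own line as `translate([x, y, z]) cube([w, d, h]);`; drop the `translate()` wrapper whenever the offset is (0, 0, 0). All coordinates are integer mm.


translate([117, 418, 0]) cube([87, 87, 509]);
translate([117, 1772, 0]) cube([87, 87, 509]);
translate([1990, 418, 0]) cube([87, 87, 509]);
translate([1990, 1772, 0]) cube([87, 87, 509]);
translate([204, 418, 211]) cube([1786, 27, 161]);
translate([204, 1832, 211]) cube([1786, 27, 161]);
translate([117, 505, 211]) cube([27, 1267, 161]);
translate([2050, 505, 211]) cube([27, 1267, 161]);
translate([300, 418, 372]) cube([72, 1441, 21]);
translate([468, 418, 372]) cube([72, 1441, 21]);
translate([636, 418, 372]) cube([72, 1441, 21]);
translate([804, 418, 372]) cube([72, 1441, 21]);
translate([972, 418, 372]) cube([72, 1441, 21]);
translate([1140, 418, 372]) cube([72, 1441, 21]);
translate([1308, 418, 372]) cube([72, 1441, 21]);
translate([1476, 418, 372]) cube([72, 1441, 21]);
translate([1644, 418, 372]) cube([72, 1441, 21]);
translate([1812, 418, 372]) cube([72, 1441, 21]);


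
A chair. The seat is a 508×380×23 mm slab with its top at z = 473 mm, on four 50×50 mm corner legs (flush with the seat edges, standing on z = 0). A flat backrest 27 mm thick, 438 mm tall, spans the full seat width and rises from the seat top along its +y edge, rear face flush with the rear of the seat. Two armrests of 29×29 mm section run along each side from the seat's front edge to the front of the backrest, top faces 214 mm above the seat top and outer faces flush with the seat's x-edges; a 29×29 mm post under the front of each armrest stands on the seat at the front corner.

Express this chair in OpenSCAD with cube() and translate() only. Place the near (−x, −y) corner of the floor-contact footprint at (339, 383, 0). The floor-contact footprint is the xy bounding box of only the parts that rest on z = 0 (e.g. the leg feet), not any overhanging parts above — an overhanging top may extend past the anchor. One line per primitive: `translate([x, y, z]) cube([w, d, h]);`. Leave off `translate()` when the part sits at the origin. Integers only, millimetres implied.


translate([339, 383, 450]) cube([508, 380, 23]);
translate([339, 383, 0]) cube([50, 50, 450]);
translate([797, 383, 0]) cube([50, 50, 450]);
translate([339, 713, 0]) cube([50, 50, 450]);
translate([797, 713, 0]) cube([50, 50, 450]);
translate([339, 736, 473]) cube([508, 27, 438]);
translate([339, 383, 658]) cube([29, 353, 29]);
translate([818, 383, 658]) cube([29, 353, 29]);
translate([339, 383, 473]) cube([29, 29, 185]);
translate([818, 383, 473]) cube([29, 29, 185]);


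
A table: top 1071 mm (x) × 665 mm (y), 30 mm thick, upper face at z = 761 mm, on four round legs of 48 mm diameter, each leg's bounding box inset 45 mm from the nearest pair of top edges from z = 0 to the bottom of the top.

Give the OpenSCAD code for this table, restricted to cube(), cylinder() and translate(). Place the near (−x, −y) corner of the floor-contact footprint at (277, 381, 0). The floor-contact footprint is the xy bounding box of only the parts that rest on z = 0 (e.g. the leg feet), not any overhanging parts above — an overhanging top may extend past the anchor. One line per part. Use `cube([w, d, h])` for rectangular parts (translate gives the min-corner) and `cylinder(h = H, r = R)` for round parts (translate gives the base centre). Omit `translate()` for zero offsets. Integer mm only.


// leg_h = 761 - 30 = 731
translate([232, 336, 731]) cube([1071, 665, 30]);
translate([301, 405, 0]) cylinder(h = 731, r = 24);
translate([1234, 405, 0]) cylinder(h = 731, r = 24);
translate([301, 932, 0]) cylinder(h = 731, r = 24);
translate([1234, 932, 0]) cylinder(h = 731, r = 24);


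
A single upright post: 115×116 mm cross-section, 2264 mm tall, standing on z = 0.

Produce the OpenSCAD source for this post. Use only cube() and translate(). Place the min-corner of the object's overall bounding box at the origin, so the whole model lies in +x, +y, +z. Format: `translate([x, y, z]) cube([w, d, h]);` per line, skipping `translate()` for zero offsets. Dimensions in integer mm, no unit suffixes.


cube([115, 116, 2264]);


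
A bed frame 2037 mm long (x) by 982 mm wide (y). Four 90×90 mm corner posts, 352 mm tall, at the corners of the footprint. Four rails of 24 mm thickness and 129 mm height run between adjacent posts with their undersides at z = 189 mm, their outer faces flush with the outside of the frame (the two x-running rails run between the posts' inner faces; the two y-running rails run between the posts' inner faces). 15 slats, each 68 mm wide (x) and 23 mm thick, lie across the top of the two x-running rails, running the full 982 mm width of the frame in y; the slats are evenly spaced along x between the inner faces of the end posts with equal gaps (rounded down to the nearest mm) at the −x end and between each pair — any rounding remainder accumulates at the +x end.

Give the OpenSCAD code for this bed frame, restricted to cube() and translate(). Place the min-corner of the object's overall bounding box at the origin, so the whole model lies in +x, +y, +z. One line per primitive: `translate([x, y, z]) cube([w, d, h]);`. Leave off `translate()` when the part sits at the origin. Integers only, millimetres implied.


// slat z = rail_z + rail_h = 189 + 129 = 318
// slat gap = ⌊(1857 − 15·68) / 16⌋ = 52
cube([90, 90, 352]);
translate([0, 892, 0]) cube([90, 90, 352]);
translate([1947, 0, 0]) cube([90, 90, 352]);
translate([1947, 892, 0]) cube([90, 90, 352]);
translate([90, 0, 189]) cube([1857, 24, 129]);
translate([90, 958, 189]) cube([1857, 24, 129]);
translate([0, 90, 189]) cube([24, 802, 129]);
translate([2013, 90, 189]) cube([24, 802, 129]);
translate([142, 0, 318]) cube([68, 982, 23]);
translate([262, 0, 318]) cube([68, 982, 23]);
translate([382, 0, 318]) cube([68, 982, 23]);
translate([502, 0, 318]) cube([68, 982, 23]);
translate([622, 0, 318]) cube([68, 982, 23]);
translate([742, 0, 318]) cube([68, 982, 23]);
translate([862, 0, 318]) cube([68, 982, 23]);
translate([982, 0, 318]) cube([68, 982, 23]);
translate([1102, 0, 318]) cube([68, 982, 23]);
translate([1222, 0, 318]) cube([68, 982, 23]);
translate([1342, 0, 318]) cube([68, 982, 23]);
translate([1462, 0, 318]) cube([68, 982, 23]);
translate([1582, 0, 318]) cube([68, 982, 23]);
translate([1702, 0, 318]) cube([68, 982, 23]);
translate([1822, 0, 318]) cube([68, 982, 23]);


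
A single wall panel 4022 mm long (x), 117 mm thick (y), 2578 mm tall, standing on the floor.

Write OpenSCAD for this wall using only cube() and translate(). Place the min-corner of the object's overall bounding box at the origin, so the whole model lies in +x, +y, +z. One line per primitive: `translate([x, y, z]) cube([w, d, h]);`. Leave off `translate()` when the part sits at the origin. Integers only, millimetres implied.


cube([4022, 117, 2578]);


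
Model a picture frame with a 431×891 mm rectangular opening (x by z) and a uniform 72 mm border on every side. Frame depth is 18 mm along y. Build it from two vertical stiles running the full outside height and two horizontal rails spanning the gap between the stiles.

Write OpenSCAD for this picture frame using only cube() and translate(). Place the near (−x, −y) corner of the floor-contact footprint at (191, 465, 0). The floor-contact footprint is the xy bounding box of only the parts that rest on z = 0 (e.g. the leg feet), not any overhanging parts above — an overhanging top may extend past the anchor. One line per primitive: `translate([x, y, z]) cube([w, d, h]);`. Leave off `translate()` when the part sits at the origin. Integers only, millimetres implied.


translate([191, 465, 0]) cube([72, 18, 1035]);
translate([694, 465, 0]) cube([72, 18, 1035]);
translate([263, 465, 0]) cube([431, 18, 72]);
translate([263, 465, 963]) cube([431, 18, 72]);


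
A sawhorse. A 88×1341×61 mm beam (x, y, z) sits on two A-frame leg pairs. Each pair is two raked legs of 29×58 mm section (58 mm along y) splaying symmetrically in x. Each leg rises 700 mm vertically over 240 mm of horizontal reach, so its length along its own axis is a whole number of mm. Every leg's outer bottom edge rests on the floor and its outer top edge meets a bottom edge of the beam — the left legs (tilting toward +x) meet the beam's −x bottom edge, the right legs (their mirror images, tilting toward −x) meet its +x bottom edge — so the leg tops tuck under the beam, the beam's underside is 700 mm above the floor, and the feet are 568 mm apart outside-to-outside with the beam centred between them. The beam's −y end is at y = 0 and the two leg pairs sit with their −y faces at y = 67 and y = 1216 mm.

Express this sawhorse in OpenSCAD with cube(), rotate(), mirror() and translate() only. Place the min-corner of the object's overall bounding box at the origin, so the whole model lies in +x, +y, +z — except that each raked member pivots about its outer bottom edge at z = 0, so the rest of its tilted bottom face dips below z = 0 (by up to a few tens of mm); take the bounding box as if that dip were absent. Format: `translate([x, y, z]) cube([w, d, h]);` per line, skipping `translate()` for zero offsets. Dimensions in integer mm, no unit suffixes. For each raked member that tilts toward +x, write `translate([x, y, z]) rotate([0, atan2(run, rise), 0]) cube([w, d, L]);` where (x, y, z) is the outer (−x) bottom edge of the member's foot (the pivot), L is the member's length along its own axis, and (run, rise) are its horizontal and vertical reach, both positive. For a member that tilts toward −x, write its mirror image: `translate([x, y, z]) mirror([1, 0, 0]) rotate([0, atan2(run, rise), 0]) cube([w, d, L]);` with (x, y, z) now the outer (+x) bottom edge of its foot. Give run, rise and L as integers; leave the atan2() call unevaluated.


translate([240, 0, 700]) cube([88, 1341, 61]);
translate([0, 67, 0]) rotate([0, atan2(240, 700), 0]) cube([29, 58, 740]);
translate([568, 67, 0]) mirror([1, 0, 0]) rotate([0, atan2(240, 700), 0]) cube([29, 58, 740]);
translate([0, 1216, 0]) rotate([0, atan2(240, 700), 0]) cube([29, 58, 740]);
translate([568, 1216, 0]) mirror([1, 0, 0]) rotate([0, atan2(240, 700), 0]) cube([29, 58, 740]);


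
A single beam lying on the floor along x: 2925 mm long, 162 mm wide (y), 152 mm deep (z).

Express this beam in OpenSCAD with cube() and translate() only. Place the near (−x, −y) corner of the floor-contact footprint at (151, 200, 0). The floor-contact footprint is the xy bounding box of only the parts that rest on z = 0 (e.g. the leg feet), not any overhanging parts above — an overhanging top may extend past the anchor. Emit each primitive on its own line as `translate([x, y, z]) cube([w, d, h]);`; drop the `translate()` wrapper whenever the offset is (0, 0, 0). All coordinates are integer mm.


translate([151, 200, 0]) cube([2925, 162, 152]);


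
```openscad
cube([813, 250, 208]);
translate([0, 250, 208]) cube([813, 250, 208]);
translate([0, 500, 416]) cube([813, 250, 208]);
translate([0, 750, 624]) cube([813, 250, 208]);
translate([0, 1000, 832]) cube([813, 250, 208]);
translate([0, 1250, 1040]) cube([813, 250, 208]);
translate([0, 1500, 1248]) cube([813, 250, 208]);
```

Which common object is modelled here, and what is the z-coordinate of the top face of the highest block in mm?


A staircase. The total rise is 1456 mm.

7 identical blocks, each offset up and back from the previous — a staircase. Each step is 208 mm tall and there are 7 of them, so the total rise is 7 × 208 = 1456 mm.


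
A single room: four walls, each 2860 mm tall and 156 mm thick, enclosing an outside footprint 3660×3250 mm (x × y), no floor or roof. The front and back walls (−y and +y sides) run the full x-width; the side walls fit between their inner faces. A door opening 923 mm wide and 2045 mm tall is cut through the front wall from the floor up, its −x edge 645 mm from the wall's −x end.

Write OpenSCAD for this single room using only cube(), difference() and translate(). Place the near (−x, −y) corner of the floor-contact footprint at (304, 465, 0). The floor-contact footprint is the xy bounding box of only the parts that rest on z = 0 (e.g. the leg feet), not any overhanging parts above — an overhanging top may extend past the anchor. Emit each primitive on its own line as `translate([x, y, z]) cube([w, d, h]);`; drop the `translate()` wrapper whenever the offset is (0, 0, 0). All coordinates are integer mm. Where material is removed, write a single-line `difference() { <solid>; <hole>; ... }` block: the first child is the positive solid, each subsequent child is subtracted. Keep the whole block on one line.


difference() { translate([304, 465, 0]) cube([3660, 156, 2860]); translate([949, 465, 0]) cube([923, 156, 2045]); }
translate([304, 3559, 0]) cube([3660, 156, 2860]);
translate([304, 621, 0]) cube([156, 2938, 2860]);
translate([3808, 621, 0]) cube([156, 2938, 2860]);


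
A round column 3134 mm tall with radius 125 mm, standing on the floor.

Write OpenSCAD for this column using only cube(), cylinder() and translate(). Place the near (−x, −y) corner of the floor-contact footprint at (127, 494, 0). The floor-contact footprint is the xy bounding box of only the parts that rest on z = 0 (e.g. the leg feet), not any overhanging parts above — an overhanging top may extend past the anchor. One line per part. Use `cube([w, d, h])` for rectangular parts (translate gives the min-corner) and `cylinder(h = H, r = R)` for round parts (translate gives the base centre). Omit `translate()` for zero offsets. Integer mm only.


translate([252, 619, 0]) cylinder(h = 3134, r = 125);


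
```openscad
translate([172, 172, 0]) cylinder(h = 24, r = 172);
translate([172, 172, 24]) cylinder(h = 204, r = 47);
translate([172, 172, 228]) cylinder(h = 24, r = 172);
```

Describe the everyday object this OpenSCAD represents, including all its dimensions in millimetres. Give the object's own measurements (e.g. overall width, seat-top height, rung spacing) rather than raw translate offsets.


A spool: two coaxial disc flanges of radius 172 mm and thickness 24 mm, joined by a core cylinder of radius 47 mm and height 204 mm. The lower flange rests on z = 0 and the three cylinders share a vertical axis.


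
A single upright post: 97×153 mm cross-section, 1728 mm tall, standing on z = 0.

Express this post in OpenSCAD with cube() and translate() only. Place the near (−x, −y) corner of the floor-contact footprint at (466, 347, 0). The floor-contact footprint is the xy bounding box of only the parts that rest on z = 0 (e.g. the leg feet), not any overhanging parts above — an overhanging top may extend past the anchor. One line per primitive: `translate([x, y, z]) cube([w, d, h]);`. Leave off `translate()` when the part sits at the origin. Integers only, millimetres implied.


translate([466, 347, 0]) cube([97, 153, 1728]);


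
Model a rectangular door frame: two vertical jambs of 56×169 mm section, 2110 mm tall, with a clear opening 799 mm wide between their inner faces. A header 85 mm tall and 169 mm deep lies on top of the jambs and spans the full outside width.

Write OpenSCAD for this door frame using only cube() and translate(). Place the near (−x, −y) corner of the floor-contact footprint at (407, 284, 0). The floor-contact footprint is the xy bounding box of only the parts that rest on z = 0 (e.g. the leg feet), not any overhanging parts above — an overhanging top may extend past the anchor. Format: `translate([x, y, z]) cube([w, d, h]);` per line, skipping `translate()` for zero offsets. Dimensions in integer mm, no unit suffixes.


translate([407, 284, 0]) cube([56, 169, 2110]);
translate([1262, 284, 0]) cube([56, 169, 2110]);
translate([407, 284, 2110]) cube([911, 169, 85]);


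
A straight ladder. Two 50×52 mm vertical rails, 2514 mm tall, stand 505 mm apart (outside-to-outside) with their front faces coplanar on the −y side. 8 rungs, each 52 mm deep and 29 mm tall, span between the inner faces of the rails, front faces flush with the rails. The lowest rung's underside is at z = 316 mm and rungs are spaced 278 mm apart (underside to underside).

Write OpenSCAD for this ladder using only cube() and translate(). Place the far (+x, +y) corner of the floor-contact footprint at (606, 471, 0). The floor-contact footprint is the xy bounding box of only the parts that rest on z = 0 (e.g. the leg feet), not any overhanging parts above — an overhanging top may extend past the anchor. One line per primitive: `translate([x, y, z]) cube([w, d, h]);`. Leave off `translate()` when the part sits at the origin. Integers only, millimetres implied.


translate([101, 419, 0]) cube([50, 52, 2514]);
translate([556, 419, 0]) cube([50, 52, 2514]);
translate([151, 419, 316]) cube([405, 52, 29]);
translate([151, 419, 594]) cube([405, 52, 29]);
translate([151, 419, 872]) cube([405, 52, 29]);
translate([151, 419, 1150]) cube([405, 52, 29]);
translate([151, 419, 1428]) cube([405, 52, 29]);
translate([151, 419, 1706]) cube([405, 52, 29]);
translate([151, 419, 1984]) cube([405, 52, 29]);
translate([151, 419, 2262]) cube([405, 52, 29]);


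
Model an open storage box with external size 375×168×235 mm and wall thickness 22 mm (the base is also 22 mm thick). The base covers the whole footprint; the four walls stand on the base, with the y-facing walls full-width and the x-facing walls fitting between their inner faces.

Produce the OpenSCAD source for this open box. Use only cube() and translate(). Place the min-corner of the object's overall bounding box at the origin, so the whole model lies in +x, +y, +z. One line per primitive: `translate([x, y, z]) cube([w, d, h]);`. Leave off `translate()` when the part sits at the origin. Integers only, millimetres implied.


cube([375, 168, 22]);
translate([0, 0, 22]) cube([375, 22, 213]);
translate([0, 146, 22]) cube([375, 22, 213]);
translate([0, 22, 22]) cube([22, 124, 213]);
translate([353, 22, 22]) cube([22, 124, 213]);


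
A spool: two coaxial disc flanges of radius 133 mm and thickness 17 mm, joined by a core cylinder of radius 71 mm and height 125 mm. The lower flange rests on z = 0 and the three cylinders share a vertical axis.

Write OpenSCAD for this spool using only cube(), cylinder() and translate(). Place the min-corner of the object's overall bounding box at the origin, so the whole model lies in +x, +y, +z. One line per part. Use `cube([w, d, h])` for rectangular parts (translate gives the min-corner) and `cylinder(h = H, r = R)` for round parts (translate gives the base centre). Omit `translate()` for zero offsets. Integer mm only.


translate([133, 133, 0]) cylinder(h = 17, r = 133);
translate([133, 133, 17]) cylinder(h = 125, r = 71);
translate([133, 133, 142]) cylinder(h = 17, r = 133);


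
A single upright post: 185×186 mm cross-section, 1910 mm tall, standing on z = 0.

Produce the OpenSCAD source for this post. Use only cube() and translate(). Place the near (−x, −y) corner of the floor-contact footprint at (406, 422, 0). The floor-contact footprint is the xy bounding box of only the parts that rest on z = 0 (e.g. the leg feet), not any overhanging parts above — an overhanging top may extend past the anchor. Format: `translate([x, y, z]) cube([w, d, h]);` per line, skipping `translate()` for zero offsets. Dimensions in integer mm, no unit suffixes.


translate([406, 422, 0]) cube([185, 186, 1910]);


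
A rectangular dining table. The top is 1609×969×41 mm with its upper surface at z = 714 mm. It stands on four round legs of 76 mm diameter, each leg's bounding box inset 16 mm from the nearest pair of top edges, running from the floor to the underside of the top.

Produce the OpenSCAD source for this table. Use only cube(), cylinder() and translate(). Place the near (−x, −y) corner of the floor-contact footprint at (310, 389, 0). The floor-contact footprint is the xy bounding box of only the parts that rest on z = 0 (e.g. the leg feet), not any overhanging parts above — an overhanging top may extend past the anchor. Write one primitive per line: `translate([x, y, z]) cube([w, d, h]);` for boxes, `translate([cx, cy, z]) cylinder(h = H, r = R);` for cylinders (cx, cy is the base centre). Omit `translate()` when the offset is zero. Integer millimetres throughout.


translate([294, 373, 673]) cube([1609, 969, 41]);
translate([348, 427, 0]) cylinder(h = 673, r = 38);
translate([1849, 427, 0]) cylinder(h = 673, r = 38);
translate([348, 1288, 0]) cylinder(h = 673, r = 38);
translate([1849, 1288, 0]) cylinder(h = 673, r = 38);


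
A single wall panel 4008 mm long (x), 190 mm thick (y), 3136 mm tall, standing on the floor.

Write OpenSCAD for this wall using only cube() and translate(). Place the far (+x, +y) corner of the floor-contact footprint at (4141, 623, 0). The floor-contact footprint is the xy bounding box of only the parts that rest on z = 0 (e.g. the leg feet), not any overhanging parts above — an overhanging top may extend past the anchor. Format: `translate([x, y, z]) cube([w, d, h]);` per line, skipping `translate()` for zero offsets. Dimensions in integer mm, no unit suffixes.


translate([133, 433, 0]) cube([4008, 190, 3136]);


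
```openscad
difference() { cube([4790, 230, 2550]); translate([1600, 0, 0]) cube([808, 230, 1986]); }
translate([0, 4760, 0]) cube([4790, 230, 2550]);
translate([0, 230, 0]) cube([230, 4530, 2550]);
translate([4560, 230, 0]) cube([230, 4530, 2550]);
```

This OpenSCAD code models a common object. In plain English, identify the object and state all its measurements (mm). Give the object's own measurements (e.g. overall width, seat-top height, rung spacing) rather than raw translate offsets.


A single room: four walls, each 2550 mm tall and 230 mm thick, enclosing an outside footprint 4790×4990 mm (x × y), no floor or roof. The front and back walls (−y and +y sides) run the full x-width; the side walls fit between their inner faces. A door opening 808 mm wide and 1986 mm tall is cut through the front wall from the floor up, its −x edge 1600 mm from the wall's −x end.


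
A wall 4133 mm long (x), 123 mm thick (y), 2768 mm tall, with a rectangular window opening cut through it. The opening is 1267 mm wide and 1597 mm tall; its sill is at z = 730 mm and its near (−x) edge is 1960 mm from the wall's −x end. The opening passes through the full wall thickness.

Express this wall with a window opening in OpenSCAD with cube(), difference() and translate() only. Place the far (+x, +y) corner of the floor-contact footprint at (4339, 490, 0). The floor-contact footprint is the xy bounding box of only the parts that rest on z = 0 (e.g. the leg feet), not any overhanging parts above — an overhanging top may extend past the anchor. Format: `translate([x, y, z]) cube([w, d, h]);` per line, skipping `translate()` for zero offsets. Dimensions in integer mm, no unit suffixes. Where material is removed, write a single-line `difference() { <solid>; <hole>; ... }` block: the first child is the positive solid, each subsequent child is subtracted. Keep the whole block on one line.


difference() { translate([206, 367, 0]) cube([4133, 123, 2768]); translate([2166, 367, 730]) cube([1267, 123, 1597]); }


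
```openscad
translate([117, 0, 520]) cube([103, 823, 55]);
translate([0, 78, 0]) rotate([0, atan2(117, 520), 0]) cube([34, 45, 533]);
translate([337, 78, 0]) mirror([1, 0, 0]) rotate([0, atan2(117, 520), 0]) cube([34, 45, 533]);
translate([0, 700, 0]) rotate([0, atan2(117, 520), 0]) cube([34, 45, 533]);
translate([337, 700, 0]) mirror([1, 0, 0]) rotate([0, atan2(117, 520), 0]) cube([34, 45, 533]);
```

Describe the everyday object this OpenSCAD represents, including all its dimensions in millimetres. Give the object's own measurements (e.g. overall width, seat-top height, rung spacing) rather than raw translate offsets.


A sawhorse. A 103×823×55 mm beam (x, y, z) sits on two A-frame leg pairs. Each pair is two raked legs of 34×45 mm section (45 mm along y) splaying symmetrically in x. Each leg rises 520 mm vertically over 117 mm of horizontal reach and is 533 mm long along its own axis. Every leg's outer bottom edge rests on the floor and its outer top edge meets a bottom edge of the beam — the left legs (tilting toward +x) meet the beam's −x bottom edge, the right legs (their mirror images, tilting toward −x) meet its +x bottom edge — so the leg tops tuck under the beam, the beam's underside is 520 mm above the floor, and the feet are 337 mm apart outside-to-outside with the beam centred between them. The two leg pairs are set in 78 mm from either end of the beam.


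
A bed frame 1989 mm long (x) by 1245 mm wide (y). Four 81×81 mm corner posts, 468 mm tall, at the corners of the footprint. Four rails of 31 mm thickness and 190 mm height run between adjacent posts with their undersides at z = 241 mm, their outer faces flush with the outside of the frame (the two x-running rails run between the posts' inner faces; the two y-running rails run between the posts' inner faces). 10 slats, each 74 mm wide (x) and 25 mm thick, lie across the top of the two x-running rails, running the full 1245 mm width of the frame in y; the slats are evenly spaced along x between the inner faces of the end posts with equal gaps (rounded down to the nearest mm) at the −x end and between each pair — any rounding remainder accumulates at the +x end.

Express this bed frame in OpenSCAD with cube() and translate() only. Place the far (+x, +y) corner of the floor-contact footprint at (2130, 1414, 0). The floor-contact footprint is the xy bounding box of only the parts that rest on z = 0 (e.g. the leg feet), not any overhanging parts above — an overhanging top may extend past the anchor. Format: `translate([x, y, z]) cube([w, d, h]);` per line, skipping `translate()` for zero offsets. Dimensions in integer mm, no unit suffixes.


translate([141, 169, 0]) cube([81, 81, 468]);
translate([141, 1333, 0]) cube([81, 81, 468]);
translate([2049, 169, 0]) cube([81, 81, 468]);
translate([2049, 1333, 0]) cube([81, 81, 468]);
translate([222, 169, 241]) cube([1827, 31, 190]);
translate([222, 1383, 241]) cube([1827, 31, 190]);
translate([141, 250, 241]) cube([31, 1083, 190]);
translate([2099, 250, 241]) cube([31, 1083, 190]);
translate([320, 169, 431]) cube([74, 1245, 25]);
translate([492, 169, 431]) cube([74, 1245, 25]);
translate([664, 169, 431]) cube([74, 1245, 25]);
translate([836, 169, 431]) cube([74, 1245, 25]);
translate([1008, 169, 431]) cube([74, 1245, 25]);
translate([1180, 169, 431]) cube([74, 1245, 25]);
translate([1352, 169, 431]) cube([74, 1245, 25]);
translate([1524, 169, 431]) cube([74, 1245, 25]);
translate([1696, 169, 431]) cube([74, 1245, 25]);
translate([1868, 169, 431]) cube([74, 1245, 25]);


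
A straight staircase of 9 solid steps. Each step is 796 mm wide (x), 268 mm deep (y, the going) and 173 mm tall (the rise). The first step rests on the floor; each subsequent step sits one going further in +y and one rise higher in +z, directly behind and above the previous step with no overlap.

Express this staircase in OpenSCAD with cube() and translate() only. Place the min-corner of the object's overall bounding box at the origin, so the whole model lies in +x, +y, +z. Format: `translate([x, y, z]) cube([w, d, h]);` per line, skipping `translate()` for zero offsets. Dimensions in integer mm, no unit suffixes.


cube([796, 268, 173]);
translate([0, 268, 173]) cube([796, 268, 173]);
translate([0, 536, 346]) cube([796, 268, 173]);
translate([0, 804, 519]) cube([796, 268, 173]);
translate([0, 1072, 692]) cube([796, 268, 173]);
translate([0, 1340, 865]) cube([796, 268, 173]);
translate([0, 1608, 1038]) cube([796, 268, 173]);
translate([0, 1876, 1211]) cube([796, 268, 173]);
translate([0, 2144, 1384]) cube([796, 268, 173]);


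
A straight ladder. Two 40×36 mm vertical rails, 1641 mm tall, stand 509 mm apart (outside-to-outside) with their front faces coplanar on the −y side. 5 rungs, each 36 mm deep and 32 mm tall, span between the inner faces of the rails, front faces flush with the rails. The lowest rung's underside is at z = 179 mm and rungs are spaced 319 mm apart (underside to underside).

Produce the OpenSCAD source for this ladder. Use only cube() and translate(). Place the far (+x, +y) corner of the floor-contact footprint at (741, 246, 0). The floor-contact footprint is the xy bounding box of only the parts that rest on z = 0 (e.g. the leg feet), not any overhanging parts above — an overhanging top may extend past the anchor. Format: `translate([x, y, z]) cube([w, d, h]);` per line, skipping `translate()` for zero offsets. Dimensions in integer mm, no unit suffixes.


// rung span = 509 - 2*40 = 429
// rung[k] z = 179 + k*319
translate([232, 210, 0]) cube([40, 36, 1641]);
translate([701, 210, 0]) cube([40, 36, 1641]);
translate([272, 210, 179]) cube([429, 36, 32]);
translate([272, 210, 498]) cube([429, 36, 32]);
translate([272, 210, 817]) cube([429, 36, 32]);
translate([272, 210, 1136]) cube([429, 36, 32]);
translate([272, 210, 1455]) cube([429, 36, 32]);


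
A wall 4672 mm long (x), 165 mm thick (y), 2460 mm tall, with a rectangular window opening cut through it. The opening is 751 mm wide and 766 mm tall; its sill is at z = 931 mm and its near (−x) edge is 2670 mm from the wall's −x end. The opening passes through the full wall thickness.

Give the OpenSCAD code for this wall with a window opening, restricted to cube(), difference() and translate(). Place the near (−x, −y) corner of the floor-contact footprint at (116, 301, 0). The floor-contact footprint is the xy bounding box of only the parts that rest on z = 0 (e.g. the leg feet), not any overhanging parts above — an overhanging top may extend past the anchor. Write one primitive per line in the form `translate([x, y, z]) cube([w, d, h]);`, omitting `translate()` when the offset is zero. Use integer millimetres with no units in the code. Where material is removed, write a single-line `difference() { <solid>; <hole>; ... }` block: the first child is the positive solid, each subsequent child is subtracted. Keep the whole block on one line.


difference() { translate([116, 301, 0]) cube([4672, 165, 2460]); translate([2786, 301, 931]) cube([751, 165, 766]); }


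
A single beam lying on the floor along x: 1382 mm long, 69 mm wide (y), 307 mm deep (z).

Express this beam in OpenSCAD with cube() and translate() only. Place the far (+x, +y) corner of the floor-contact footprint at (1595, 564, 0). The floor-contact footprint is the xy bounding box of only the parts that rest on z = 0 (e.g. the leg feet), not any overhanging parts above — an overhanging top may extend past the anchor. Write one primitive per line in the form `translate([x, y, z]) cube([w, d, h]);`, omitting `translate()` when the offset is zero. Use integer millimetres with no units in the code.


translate([213, 495, 0]) cube([1382, 69, 307]);


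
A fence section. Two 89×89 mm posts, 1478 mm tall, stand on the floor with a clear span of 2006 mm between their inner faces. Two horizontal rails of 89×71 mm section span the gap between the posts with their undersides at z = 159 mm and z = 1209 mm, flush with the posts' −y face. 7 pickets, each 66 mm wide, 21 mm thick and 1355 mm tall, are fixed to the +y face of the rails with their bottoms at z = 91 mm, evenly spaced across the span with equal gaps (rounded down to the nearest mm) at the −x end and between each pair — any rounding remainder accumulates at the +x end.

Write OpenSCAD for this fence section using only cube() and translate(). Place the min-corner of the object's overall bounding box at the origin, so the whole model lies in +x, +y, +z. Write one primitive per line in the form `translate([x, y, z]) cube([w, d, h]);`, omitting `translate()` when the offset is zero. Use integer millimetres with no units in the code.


cube([89, 89, 1478]);
translate([2095, 0, 0]) cube([89, 89, 1478]);
translate([89, 0, 159]) cube([2006, 89, 71]);
translate([89, 0, 1209]) cube([2006, 89, 71]);
translate([282, 89, 91]) cube([66, 21, 1355]);
translate([541, 89, 91]) cube([66, 21, 1355]);
translate([800, 89, 91]) cube([66, 21, 1355]);
translate([1059, 89, 91]) cube([66, 21, 1355]);
translate([1318, 89, 91]) cube([66, 21, 1355]);
translate([1577, 89, 91]) cube([66, 21, 1355]);
translate([1836, 89, 91]) cube([66, 21, 1355]);


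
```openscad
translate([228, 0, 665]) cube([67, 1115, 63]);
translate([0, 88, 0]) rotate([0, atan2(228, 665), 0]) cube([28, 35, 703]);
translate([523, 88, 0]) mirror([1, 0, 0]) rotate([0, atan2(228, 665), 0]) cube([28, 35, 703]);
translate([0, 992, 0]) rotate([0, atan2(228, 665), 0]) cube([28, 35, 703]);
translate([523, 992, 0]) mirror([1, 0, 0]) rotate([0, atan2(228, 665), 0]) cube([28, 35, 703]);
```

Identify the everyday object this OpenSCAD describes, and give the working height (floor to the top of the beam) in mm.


A sawhorse. The overall height is 728 mm.

A beam across two mirrored pairs of raked legs — a sawhorse. The beam's underside is at z = 665 (matching the legs' vertical rise in atan2(228, 665)) and the beam is 63 mm tall, so its top is at 665 + 63 = 728 mm. The raked legs top out at the beam's underside, so that is the highest point.


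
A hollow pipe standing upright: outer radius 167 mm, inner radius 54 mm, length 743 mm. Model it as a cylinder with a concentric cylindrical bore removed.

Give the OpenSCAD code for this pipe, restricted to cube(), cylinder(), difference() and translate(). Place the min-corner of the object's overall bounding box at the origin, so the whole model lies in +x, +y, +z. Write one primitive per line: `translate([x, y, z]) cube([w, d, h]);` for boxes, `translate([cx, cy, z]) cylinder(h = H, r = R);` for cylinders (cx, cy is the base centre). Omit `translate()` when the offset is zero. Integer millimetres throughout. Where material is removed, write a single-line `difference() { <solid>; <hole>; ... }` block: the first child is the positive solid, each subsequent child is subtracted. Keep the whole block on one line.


difference() { translate([167, 167, 0]) cylinder(h = 743, r = 167); translate([167, 167, 0]) cylinder(h = 743, r = 54); }


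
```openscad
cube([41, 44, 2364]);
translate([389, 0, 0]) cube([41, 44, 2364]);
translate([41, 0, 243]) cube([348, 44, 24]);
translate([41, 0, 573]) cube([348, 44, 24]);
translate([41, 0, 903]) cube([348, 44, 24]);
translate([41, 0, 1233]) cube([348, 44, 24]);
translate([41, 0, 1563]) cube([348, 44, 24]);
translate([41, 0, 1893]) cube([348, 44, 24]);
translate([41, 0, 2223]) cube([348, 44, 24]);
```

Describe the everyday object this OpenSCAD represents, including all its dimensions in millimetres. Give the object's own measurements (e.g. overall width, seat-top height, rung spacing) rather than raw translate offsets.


A straight ladder. Two 41×44 mm vertical rails, 2364 mm tall, stand 430 mm apart (outside-to-outside) with their front faces coplanar on the −y side. 7 rungs, each 44 mm deep and 24 mm tall, span between the inner faces of the rails, front faces flush with the rails. The lowest rung's underside is at z = 243 mm and rungs are spaced 330 mm apart (underside to underside).


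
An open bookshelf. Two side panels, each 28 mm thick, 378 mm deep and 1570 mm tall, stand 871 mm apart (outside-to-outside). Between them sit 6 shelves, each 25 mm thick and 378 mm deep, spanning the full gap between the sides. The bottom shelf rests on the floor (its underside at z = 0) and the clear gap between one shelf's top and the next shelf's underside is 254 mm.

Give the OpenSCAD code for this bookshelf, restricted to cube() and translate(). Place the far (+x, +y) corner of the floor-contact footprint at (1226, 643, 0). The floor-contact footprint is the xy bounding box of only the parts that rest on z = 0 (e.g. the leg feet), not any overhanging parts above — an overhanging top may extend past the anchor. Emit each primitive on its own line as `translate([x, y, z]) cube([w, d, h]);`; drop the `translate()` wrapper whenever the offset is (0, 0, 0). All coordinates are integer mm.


translate([355, 265, 0]) cube([28, 378, 1570]);
translate([1198, 265, 0]) cube([28, 378, 1570]);
translate([383, 265, 0]) cube([815, 378, 25]);
translate([383, 265, 279]) cube([815, 378, 25]);
translate([383, 265, 558]) cube([815, 378, 25]);
translate([383, 265, 837]) cube([815, 378, 25]);
translate([383, 265, 1116]) cube([815, 378, 25]);
translate([383, 265, 1395]) cube([815, 378, 25]);
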